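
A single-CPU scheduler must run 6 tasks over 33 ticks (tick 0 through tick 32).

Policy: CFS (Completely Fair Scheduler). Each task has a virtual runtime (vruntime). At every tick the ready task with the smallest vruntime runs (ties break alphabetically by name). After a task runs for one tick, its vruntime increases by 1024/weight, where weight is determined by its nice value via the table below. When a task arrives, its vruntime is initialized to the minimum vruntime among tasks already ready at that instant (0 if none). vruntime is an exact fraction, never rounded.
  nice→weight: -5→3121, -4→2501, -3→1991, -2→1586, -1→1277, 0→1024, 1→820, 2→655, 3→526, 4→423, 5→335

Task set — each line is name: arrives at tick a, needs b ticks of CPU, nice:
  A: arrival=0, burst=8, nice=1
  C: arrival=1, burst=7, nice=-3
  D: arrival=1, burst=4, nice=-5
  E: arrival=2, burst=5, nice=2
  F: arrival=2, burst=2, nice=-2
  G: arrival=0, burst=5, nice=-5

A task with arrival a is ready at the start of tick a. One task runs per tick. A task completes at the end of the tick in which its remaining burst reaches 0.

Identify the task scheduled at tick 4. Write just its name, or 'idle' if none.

t=0: vr[A=0 G=0] → run A
t=1: vr[A=256/205 C=0 D=0 G=0] → run C
t=2: vr[A=256/205 C=1024/1991 D=0 E=0 F=0 G=0] → run D
t=3: vr[A=256/205 C=1024/1991 D=1024/3121 E=0 F=0 G=0] → run E
t=4: vr[A=256/205 C=1024/1991 D=1024/3121 E=1024/655 F=0 G=0] → run F
t=5: vr[A=256/205 C=1024/1991 D=1024/3121 E=1024/655 F=512/793 G=0] → run G
t=6: vr[A=256/205 C=1024/1991 D=1024/3121 E=1024/655 F=512/793 G=1024/3121] → run D
t=7: vr[A=256/205 C=1024/1991 D=2048/3121 E=1024/655 F=512/793 G=1024/3121] → run G
t=8: vr[A=256/205 C=1024/1991 D=2048/3121 E=1024/655 F=512/793 G=2048/3121] → run C
t=9: vr[A=256/205 C=2048/1991 D=2048/3121 E=1024/655 F=512/793 G=2048/3121] → run F
t=10: vr[A=256/205 C=2048/1991 D=2048/3121 E=1024/655 G=2048/3121] → run D
t=11: vr[A=256/205 C=2048/1991 D=3072/3121 E=1024/655 G=2048/3121] → run G
t=12: vr[A=256/205 C=2048/1991 D=3072/3121 E=1024/655 G=3072/3121] → run D
t=13: vr[A=256/205 C=2048/1991 E=1024/655 G=3072/3121] → run G
t=14: vr[A=256/205 C=2048/1991 E=1024/655 G=4096/3121] → run C
t=15: vr[A=256/205 C=3072/1991 E=1024/655 G=4096/3121] → run A
t=16: vr[A=512/205 C=3072/1991 E=1024/655 G=4096/3121] → run G
t=17: vr[A=512/205 C=3072/1991 E=1024/655] → run C
t=18: vr[A=512/205 C=4096/1991 E=1024/655] → run E
t=19: vr[A=512/205 C=4096/1991 E=2048/655] → run C
t=20: vr[A=512/205 C=5120/1991 E=2048/655] → run A
t=21: vr[A=768/205 C=5120/1991 E=2048/655] → run C
t=22: vr[A=768/205 C=6144/1991 E=2048/655] → run C
t=23: vr[A=768/205 E=2048/655] → run E
t=24: vr[A=768/205 E=3072/655] → run A
t=25: vr[A=1024/205 E=3072/655] → run E
t=26: vr[A=1024/205 E=4096/655] → run A
t=27: vr[A=256/41 E=4096/655] → run A
t=28: vr[A=1536/205 E=4096/655] → run E
t=29: vr[A=1536/205] → run A
t=30: vr[A=1792/205] → run A
t=31: (idle)
t=32: (idle)

running at tick 4 = F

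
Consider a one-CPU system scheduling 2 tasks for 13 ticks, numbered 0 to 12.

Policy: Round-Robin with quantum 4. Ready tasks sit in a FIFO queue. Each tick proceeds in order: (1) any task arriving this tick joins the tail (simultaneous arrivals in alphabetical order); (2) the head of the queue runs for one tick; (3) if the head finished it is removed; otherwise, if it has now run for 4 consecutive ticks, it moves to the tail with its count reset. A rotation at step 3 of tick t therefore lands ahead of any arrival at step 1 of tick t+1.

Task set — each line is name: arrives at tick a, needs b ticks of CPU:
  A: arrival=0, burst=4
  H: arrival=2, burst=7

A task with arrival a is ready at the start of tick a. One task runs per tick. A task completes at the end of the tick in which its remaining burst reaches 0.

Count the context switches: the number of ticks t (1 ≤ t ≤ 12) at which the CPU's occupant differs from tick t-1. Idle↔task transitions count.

t=0: queue=[A] q_used=0 → run A
t=1: queue=[A] q_used=1 → run A
t=2: queue=[A,H] q_used=2 → run A
t=3: queue=[A,H] q_used=3 → run A
t=4: queue=[H] q_used=0 → run H
t=5: queue=[H] q_used=1 → run H
t=6: queue=[H] q_used=2 → run H
t=7: queue=[H] q_used=3 → run H
t=8: queue=[H] q_used=0 → run H
t=9: queue=[H] q_used=1 → run H
t=10: queue=[H] q_used=2 → run H
t=11: (idle)
t=12: (idle)

context switches = 2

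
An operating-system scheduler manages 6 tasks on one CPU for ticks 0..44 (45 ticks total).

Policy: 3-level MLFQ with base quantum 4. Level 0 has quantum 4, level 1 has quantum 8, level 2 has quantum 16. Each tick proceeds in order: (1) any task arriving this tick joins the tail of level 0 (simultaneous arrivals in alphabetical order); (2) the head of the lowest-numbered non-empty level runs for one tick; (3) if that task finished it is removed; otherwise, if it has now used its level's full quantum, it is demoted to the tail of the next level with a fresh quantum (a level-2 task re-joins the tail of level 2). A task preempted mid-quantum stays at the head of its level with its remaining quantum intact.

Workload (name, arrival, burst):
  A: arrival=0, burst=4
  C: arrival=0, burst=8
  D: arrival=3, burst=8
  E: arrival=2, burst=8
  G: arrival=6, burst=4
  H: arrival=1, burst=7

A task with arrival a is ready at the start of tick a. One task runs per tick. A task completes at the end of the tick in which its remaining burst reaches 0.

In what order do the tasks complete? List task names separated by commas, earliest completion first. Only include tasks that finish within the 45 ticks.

t=0: L0/L1/L2 = AC/-/- → run A
t=1: L0/L1/L2 = ACH/-/- → run A
t=2: L0/L1/L2 = ACHE/-/- → run A
t=3: L0/L1/L2 = ACHED/-/- → run A
t=4: L0/L1/L2 = CHED/-/- → run C
t=5: L0/L1/L2 = CHED/-/- → run C
t=6: L0/L1/L2 = CHEDG/-/- → run C
t=7: L0/L1/L2 = CHEDG/-/- → run C
t=8: L0/L1/L2 = HEDG/C/- → run H
t=9: L0/L1/L2 = HEDG/C/- → run H
t=10: L0/L1/L2 = HEDG/C/- → run H
t=11: L0/L1/L2 = HEDG/C/- → run H
t=12: L0/L1/L2 = EDG/CH/- → run E
t=13: L0/L1/L2 = EDG/CH/- → run E
t=14: L0/L1/L2 = EDG/CH/- → run E
t=15: L0/L1/L2 = EDG/CH/- → run E
t=16: L0/L1/L2 = DG/CHE/- → run D
t=17: L0/L1/L2 = DG/CHE/- → run D
t=18: L0/L1/L2 = DG/CHE/- → run D
t=19: L0/L1/L2 = DG/CHE/- → run D
t=20: L0/L1/L2 = G/CHED/- → run G
t=21: L0/L1/L2 = G/CHED/- → run G
t=22: L0/L1/L2 = G/CHED/- → run G
t=23: L0/L1/L2 = G/CHED/- → run G
t=24: L0/L1/L2 = -/CHED/- → run C
t=25: L0/L1/L2 = -/CHED/- → run C
t=26: L0/L1/L2 = -/CHED/- → run C
t=27: L0/L1/L2 = -/CHED/- → run C
t=28: L0/L1/L2 = -/HED/- → run H
t=29: L0/L1/L2 = -/HED/- → run H
t=30: L0/L1/L2 = -/HED/- → run H
t=31: L0/L1/L2 = -/ED/- → run E
t=32: L0/L1/L2 = -/ED/- → run E
t=33: L0/L1/L2 = -/ED/- → run E
t=34: L0/L1/L2 = -/ED/- → run E
t=35: L0/L1/L2 = -/D/- → run D
t=36: L0/L1/L2 = -/D/- → run D
t=37: L0/L1/L2 = -/D/- → run D
t=38: L0/L1/L2 = -/D/- → run D
t=39: (idle)
t=40: (idle)
t=41: (idle)
t=42: (idle)
t=43: (idle)
t=44: (idle)

completion order = A, G, C, H, E, D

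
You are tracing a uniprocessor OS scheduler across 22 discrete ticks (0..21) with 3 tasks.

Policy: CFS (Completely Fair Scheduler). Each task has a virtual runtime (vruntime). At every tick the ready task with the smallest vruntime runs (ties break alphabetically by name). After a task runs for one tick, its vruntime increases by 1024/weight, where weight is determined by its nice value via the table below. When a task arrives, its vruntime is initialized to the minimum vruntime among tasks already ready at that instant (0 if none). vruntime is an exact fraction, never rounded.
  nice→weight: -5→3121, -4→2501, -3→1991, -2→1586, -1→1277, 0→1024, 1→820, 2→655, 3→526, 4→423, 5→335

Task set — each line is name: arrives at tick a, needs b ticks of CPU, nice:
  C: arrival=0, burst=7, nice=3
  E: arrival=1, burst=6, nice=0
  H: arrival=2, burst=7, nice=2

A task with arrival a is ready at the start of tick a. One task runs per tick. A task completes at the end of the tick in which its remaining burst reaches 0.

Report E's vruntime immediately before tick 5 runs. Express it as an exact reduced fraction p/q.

t=0: vr[C=0] → run C
t=1: vr[C=512/263 E=512/263] → run C
t=2: vr[C=1024/263 E=512/263 H=512/263] → run E
t=3: vr[C=1024/263 E=775/263 H=512/263] → run H
t=4: vr[C=1024/263 E=775/263 H=604672/172265] → run E
t=5: vr[C=1024/263 E=1038/263 H=604672/172265] → run H
t=6: vr[C=1024/263 E=1038/263 H=873984/172265] → run C
t=7: vr[C=1536/263 E=1038/263 H=873984/172265] → run E
t=8: vr[C=1536/263 E=1301/263 H=873984/172265] → run E
t=9: vr[C=1536/263 E=1564/263 H=873984/172265] → run H
t=10: vr[C=1536/263 E=1564/263 H=1143296/172265] → run C
t=11: vr[C=2048/263 E=1564/263 H=1143296/172265] → run E
t=12: vr[C=2048/263 E=1827/263 H=1143296/172265] → run H
t=13: vr[C=2048/263 E=1827/263 H=1412608/172265] → run E
t=14: vr[C=2048/263 H=1412608/172265] → run C
t=15: vr[C=2560/263 H=1412608/172265] → run H
t=16: vr[C=2560/263 H=336384/34453] → run C
t=17: vr[C=3072/263 H=336384/34453] → run H
t=18: vr[C=3072/263 H=1951232/172265] → run H
t=19: vr[C=3072/263] → run C
t=20: (idle)
t=21: (idle)

vruntime(E, start of tick 5) = 1038/263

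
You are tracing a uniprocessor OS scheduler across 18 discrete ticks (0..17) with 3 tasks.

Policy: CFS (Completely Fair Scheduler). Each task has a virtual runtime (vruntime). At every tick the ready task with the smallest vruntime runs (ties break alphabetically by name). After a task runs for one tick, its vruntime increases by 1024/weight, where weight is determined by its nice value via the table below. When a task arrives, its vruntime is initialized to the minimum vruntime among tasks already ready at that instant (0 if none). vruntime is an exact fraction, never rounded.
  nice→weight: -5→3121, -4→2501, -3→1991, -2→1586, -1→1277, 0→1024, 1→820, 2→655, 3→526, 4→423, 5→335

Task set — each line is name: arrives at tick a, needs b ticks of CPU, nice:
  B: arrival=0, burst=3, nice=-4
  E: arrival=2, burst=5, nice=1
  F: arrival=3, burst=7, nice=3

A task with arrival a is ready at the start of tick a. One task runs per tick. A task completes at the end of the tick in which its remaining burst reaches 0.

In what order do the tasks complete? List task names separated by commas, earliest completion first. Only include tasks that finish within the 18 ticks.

t=0: vr[B=0] → run B
t=1: vr[B=1024/2501] → run B
t=2: vr[B=2048/2501 E=2048/2501] → run B
t=3: vr[E=2048/2501 F=2048/2501] → run E
t=4: vr[E=25856/12505 F=2048/2501] → run F
t=5: vr[E=25856/12505 F=1819136/657763] → run E
t=6: vr[E=41472/12505 F=1819136/657763] → run F
t=7: vr[E=41472/12505 F=3099648/657763] → run E
t=8: vr[E=57088/12505 F=3099648/657763] → run E
t=9: vr[E=72704/12505 F=3099648/657763] → run F
t=10: vr[E=72704/12505 F=4380160/657763] → run E
t=11: vr[F=4380160/657763] → run F
t=12: vr[F=5660672/657763] → run F
t=13: vr[F=6941184/657763] → run F
t=14: vr[F=8221696/657763] → run F
t=15: (idle)
t=16: (idle)
t=17: (idle)

completion order = B, E, F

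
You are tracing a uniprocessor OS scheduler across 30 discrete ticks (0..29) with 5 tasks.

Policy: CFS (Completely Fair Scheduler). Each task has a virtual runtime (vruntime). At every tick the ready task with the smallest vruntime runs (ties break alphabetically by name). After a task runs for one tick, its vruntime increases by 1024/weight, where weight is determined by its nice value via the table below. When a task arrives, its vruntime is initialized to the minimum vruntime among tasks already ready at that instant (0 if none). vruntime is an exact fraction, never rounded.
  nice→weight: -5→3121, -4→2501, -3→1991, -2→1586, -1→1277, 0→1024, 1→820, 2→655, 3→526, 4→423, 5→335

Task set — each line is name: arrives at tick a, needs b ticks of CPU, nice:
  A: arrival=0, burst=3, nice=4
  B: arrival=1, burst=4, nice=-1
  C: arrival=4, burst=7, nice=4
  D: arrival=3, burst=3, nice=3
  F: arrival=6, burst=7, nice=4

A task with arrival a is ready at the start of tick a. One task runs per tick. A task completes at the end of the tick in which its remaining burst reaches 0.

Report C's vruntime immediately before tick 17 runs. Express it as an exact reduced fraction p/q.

vruntime(C, start of tick 17) = 6971392/540171

t=0: vr[A=0] → run A
t=1: vr[A=1024/423 B=1024/423] → run A
t=2: vr[A=2048/423 B=1024/423] → run B
t=3: vr[A=2048/423 B=1740800/540171 D=1740800/540171] → run B
t=4: vr[A=2048/423 B=2173952/540171 C=1740800/540171 D=1740800/540171] → run C
t=5: vr[A=2048/423 B=2173952/540171 C=3048448/540171 D=1740800/540171] → run D
t=6: vr[A=2048/423 B=2173952/540171 C=3048448/540171 D=734397952/142064973 F=2173952/540171] → run B
t=7: vr[A=2048/423 B=2607104/540171 C=3048448/540171 D=734397952/142064973 F=2173952/540171] → run F
t=8: vr[A=2048/423 B=2607104/540171 C=3048448/540171 D=734397952/142064973 F=3481600/540171] → run B
t=9: vr[A=2048/423 C=3048448/540171 D=734397952/142064973 F=3481600/540171] → run A
t=10: vr[C=3048448/540171 D=734397952/142064973 F=3481600/540171] → run D
t=11: vr[C=3048448/540171 D=1010965504/142064973 F=3481600/540171] → run C
t=12: vr[C=1452032/180057 D=1010965504/142064973 F=3481600/540171] → run F
t=13: vr[C=1452032/180057 D=1010965504/142064973 F=1596416/180057] → run D
t=14: vr[C=1452032/180057 F=1596416/180057] → run C
t=15: vr[C=5663744/540171 F=1596416/180057] → run F
t=16: vr[C=5663744/540171 F=6096896/540171] → run C
t=17: vr[C=6971392/540171 F=6096896/540171] → run F
t=18: vr[C=6971392/540171 F=7404544/540171] → run C
t=19: vr[C=2759680/180057 F=7404544/540171] → run F
t=20: vr[C=2759680/180057 F=2904064/180057] → run C
t=21: vr[C=9586688/540171 F=2904064/180057] → run F
t=22: vr[C=9586688/540171 F=10019840/540171] → run C
t=23: vr[F=10019840/540171] → run F
t=24: (idle)
t=25: (idle)
t=26: (idle)
t=27: (idle)
t=28: (idle)
t=29: (idle)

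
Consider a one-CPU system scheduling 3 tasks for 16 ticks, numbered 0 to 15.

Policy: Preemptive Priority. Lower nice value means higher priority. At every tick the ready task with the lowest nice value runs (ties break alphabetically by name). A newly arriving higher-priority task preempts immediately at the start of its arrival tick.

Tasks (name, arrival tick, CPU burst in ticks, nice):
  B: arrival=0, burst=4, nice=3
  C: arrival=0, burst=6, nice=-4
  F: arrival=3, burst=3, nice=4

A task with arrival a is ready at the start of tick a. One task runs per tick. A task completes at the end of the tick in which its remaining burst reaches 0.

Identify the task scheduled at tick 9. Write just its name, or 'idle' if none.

t=0: ready={B,C} → run C
t=1: ready={B,C} → run C
t=2: ready={B,C} → run C
t=3: ready={B,C,F} → run C
t=4: ready={B,C,F} → run C
t=5: ready={B,C,F} → run C
t=6: ready={B,F} → run B
t=7: ready={B,F} → run B
t=8: ready={B,F} → run B
t=9: ready={B,F} → run B
t=10: ready={F} → run F
t=11: ready={F} → run F
t=12: ready={F} → run F
t=13: (idle)
t=14: (idle)
t=15: (idle)

running at tick 9 = B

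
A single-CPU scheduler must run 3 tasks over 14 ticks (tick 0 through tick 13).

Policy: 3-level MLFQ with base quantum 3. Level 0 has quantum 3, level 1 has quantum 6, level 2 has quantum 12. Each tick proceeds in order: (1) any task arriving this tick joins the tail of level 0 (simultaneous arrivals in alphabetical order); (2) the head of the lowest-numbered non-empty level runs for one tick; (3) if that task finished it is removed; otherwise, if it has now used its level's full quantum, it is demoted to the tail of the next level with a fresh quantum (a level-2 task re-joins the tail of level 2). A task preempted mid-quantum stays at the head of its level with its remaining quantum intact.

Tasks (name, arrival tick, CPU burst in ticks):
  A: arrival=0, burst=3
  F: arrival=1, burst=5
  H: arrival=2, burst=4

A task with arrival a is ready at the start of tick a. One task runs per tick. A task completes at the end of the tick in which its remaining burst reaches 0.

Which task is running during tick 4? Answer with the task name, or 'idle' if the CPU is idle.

t=0: L0/L1/L2 = A/-/- → run A
t=1: L0/L1/L2 = AF/-/- → run A
t=2: L0/L1/L2 = AFH/-/- → run A
t=3: L0/L1/L2 = FH/-/- → run F
t=4: L0/L1/L2 = FH/-/- → run F
t=5: L0/L1/L2 = FH/-/- → run F
t=6: L0/L1/L2 = H/F/- → run H
t=7: L0/L1/L2 = H/F/- → run H
t=8: L0/L1/L2 = H/F/- → run H
t=9: L0/L1/L2 = -/FH/- → run F
t=10: L0/L1/L2 = -/FH/- → run F
t=11: L0/L1/L2 = -/H/- → run H
t=12: (idle)
t=13: (idle)

running at tick 4 = F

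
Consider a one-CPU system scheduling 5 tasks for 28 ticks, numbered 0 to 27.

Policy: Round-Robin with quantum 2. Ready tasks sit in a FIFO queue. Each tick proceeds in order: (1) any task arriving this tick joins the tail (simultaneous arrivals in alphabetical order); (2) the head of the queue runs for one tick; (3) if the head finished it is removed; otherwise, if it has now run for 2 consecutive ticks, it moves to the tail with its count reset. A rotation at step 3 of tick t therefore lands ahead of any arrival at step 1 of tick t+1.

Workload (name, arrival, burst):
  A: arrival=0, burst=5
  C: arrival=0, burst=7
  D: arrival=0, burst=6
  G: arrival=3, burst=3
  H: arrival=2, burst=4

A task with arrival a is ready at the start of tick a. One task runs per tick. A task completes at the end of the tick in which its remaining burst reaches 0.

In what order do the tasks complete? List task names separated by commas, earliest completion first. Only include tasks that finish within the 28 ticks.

completion order = A, H, G, D, C

t=0: queue=[A,C,D] q_used=0 → run A
t=1: queue=[A,C,D] q_used=1 → run A
t=2: queue=[C,D,A,H] q_used=0 → run C
t=3: queue=[C,D,A,H,G] q_used=1 → run C
t=4: queue=[D,A,H,G,C] q_used=0 → run D
t=5: queue=[D,A,H,G,C] q_used=1 → run D
t=6: queue=[A,H,G,C,D] q_used=0 → run A
t=7: queue=[A,H,G,C,D] q_used=1 → run A
t=8: queue=[H,G,C,D,A] q_used=0 → run H
t=9: queue=[H,G,C,D,A] q_used=1 → run H
t=10: queue=[G,C,D,A,H] q_used=0 → run G
t=11: queue=[G,C,D,A,H] q_used=1 → run G
t=12: queue=[C,D,A,H,G] q_used=0 → run C
t=13: queue=[C,D,A,H,G] q_used=1 → run C
t=14: queue=[D,A,H,G,C] q_used=0 → run D
t=15: queue=[D,A,H,G,C] q_used=1 → run D
t=16: queue=[A,H,G,C,D] q_used=0 → run A
t=17: queue=[H,G,C,D] q_used=0 → run H
t=18: queue=[H,G,C,D] q_used=1 → run H
t=19: queue=[G,C,D] q_used=0 → run G
t=20: queue=[C,D] q_used=0 → run C
t=21: queue=[C,D] q_used=1 → run C
t=22: queue=[D,C] q_used=0 → run D
t=23: queue=[D,C] q_used=1 → run D
t=24: queue=[C] q_used=0 → run C
t=25: (idle)
t=26: (idle)
t=27: (idle)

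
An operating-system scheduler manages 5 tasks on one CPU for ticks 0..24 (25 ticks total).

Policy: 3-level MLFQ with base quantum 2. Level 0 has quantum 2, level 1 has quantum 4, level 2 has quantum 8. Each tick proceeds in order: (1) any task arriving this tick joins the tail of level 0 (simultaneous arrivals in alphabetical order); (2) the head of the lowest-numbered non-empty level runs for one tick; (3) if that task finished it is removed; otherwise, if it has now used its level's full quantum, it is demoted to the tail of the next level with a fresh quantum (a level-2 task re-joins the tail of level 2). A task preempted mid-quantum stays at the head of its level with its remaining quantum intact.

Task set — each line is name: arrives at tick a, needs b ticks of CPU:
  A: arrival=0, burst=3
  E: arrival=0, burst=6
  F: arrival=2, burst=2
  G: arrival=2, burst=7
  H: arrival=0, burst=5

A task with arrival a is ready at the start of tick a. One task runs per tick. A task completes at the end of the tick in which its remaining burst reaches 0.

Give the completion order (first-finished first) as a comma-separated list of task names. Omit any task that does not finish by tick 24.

completion order = F, A, E, H, G

t=0: L0/L1/L2 = AEH/-/- → run A
t=1: L0/L1/L2 = AEH/-/- → run A
t=2: L0/L1/L2 = EHFG/A/- → run E
t=3: L0/L1/L2 = EHFG/A/- → run E
t=4: L0/L1/L2 = HFG/AE/- → run H
t=5: L0/L1/L2 = HFG/AE/- → run H
t=6: L0/L1/L2 = FG/AEH/- → run F
t=7: L0/L1/L2 = FG/AEH/- → run F
t=8: L0/L1/L2 = G/AEH/- → run G
t=9: L0/L1/L2 = G/AEH/- → run G
t=10: L0/L1/L2 = -/AEHG/- → run A
t=11: L0/L1/L2 = -/EHG/- → run E
t=12: L0/L1/L2 = -/EHG/- → run E
t=13: L0/L1/L2 = -/EHG/- → run E
t=14: L0/L1/L2 = -/EHG/- → run E
t=15: L0/L1/L2 = -/HG/- → run H
t=16: L0/L1/L2 = -/HG/- → run H
t=17: L0/L1/L2 = -/HG/- → run H
t=18: L0/L1/L2 = -/G/- → run G
t=19: L0/L1/L2 = -/G/- → run G
t=20: L0/L1/L2 = -/G/- → run G
t=21: L0/L1/L2 = -/G/- → run G
t=22: L0/L1/L2 = -/-/G → run G
t=23: (idle)
t=24: (idle)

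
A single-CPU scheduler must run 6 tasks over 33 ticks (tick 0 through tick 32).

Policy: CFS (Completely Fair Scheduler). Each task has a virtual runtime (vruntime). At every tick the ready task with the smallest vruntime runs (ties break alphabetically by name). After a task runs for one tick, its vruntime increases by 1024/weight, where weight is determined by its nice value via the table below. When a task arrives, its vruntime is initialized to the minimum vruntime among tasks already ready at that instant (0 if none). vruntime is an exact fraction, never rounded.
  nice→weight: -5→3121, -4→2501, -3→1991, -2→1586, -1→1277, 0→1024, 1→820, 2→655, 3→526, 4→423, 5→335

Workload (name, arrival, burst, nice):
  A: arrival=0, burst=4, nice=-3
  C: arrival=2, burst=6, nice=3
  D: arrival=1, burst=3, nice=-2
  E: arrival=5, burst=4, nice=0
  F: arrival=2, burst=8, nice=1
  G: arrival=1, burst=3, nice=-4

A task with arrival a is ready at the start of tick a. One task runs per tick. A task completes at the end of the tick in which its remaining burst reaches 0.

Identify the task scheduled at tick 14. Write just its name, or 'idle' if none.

running at tick 14 = D

t=0: vr[A=0] → run A
t=1: vr[A=1024/1991 D=1024/1991 G=1024/1991] → run A
t=2: vr[A=2048/1991 C=1024/1991 D=1024/1991 F=1024/1991 G=1024/1991] → run C
t=3: vr[A=2048/1991 C=1288704/523633 D=1024/1991 F=1024/1991 G=1024/1991] → run D
t=4: vr[A=2048/1991 C=1288704/523633 D=1831424/1578863 F=1024/1991 G=1024/1991] → run F
t=5: vr[A=2048/1991 C=1288704/523633 D=1831424/1578863 E=1024/1991 F=719616/408155 G=1024/1991] → run E
t=6: vr[A=2048/1991 C=1288704/523633 D=1831424/1578863 E=3015/1991 F=719616/408155 G=1024/1991] → run G
t=7: vr[A=2048/1991 C=1288704/523633 D=1831424/1578863 E=3015/1991 F=719616/408155 G=4599808/4979491] → run G
t=8: vr[A=2048/1991 C=1288704/523633 D=1831424/1578863 E=3015/1991 F=719616/408155 G=6638592/4979491] → run A
t=9: vr[A=3072/1991 C=1288704/523633 D=1831424/1578863 E=3015/1991 F=719616/408155 G=6638592/4979491] → run D
t=10: vr[A=3072/1991 C=1288704/523633 D=2850816/1578863 E=3015/1991 F=719616/408155 G=6638592/4979491] → run G
t=11: vr[A=3072/1991 C=1288704/523633 D=2850816/1578863 E=3015/1991 F=719616/408155] → run E
t=12: vr[A=3072/1991 C=1288704/523633 D=2850816/1578863 E=5006/1991 F=719616/408155] → run A
t=13: vr[C=1288704/523633 D=2850816/1578863 E=5006/1991 F=719616/408155] → run F
t=14: vr[C=1288704/523633 D=2850816/1578863 E=5006/1991 F=1229312/408155] → run D
t=15: vr[C=1288704/523633 E=5006/1991 F=1229312/408155] → run C
t=16: vr[C=2308096/523633 E=5006/1991 F=1229312/408155] → run E
t=17: vr[C=2308096/523633 E=6997/1991 F=1229312/408155] → run F
t=18: vr[C=2308096/523633 E=6997/1991 F=1739008/408155] → run E
t=19: vr[C=2308096/523633 F=1739008/408155] → run F
t=20: vr[C=2308096/523633 F=2248704/408155] → run C
t=21: vr[C=3327488/523633 F=2248704/408155] → run F
t=22: vr[C=3327488/523633 F=551680/81631] → run C
t=23: vr[C=4346880/523633 F=551680/81631] → run F
t=24: vr[C=4346880/523633 F=3268096/408155] → run F
t=25: vr[C=4346880/523633 F=3777792/408155] → run C
t=26: vr[C=5366272/523633 F=3777792/408155] → run F
t=27: vr[C=5366272/523633] → run C
t=28: (idle)
t=29: (idle)
t=30: (idle)
t=31: (idle)
t=32: (idle)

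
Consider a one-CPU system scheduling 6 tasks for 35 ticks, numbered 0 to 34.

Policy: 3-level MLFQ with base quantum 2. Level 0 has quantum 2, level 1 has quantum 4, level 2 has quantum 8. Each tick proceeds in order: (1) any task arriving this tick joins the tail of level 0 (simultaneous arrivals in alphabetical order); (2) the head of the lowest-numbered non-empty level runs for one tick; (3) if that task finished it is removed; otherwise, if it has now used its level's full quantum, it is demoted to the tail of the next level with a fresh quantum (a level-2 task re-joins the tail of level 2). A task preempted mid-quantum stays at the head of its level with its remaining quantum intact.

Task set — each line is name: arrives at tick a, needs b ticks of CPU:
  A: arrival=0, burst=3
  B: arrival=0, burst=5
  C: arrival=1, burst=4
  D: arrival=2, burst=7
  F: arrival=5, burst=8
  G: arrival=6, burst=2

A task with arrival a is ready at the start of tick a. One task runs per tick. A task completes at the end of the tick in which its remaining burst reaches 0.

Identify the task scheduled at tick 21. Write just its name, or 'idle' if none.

t=0: L0/L1/L2 = AB/-/- → run A
t=1: L0/L1/L2 = ABC/-/- → run A
t=2: L0/L1/L2 = BCD/A/- → run B
t=3: L0/L1/L2 = BCD/A/- → run B
t=4: L0/L1/L2 = CD/AB/- → run C
t=5: L0/L1/L2 = CDF/AB/- → run C
t=6: L0/L1/L2 = DFG/ABC/- → run D
t=7: L0/L1/L2 = DFG/ABC/- → run D
t=8: L0/L1/L2 = FG/ABCD/- → run F
t=9: L0/L1/L2 = FG/ABCD/- → run F
t=10: L0/L1/L2 = G/ABCDF/- → run G
t=11: L0/L1/L2 = G/ABCDF/- → run G
t=12: L0/L1/L2 = -/ABCDF/- → run A
t=13: L0/L1/L2 = -/BCDF/- → run B
t=14: L0/L1/L2 = -/BCDF/- → run B
t=15: L0/L1/L2 = -/BCDF/- → run B
t=16: L0/L1/L2 = -/CDF/- → run C
t=17: L0/L1/L2 = -/CDF/- → run C
t=18: L0/L1/L2 = -/DF/- → run D
t=19: L0/L1/L2 = -/DF/- → run D
t=20: L0/L1/L2 = -/DF/- → run D
t=21: L0/L1/L2 = -/DF/- → run D
t=22: L0/L1/L2 = -/F/D → run F
t=23: L0/L1/L2 = -/F/D → run F
t=24: L0/L1/L2 = -/F/D → run F
t=25: L0/L1/L2 = -/F/D → run F
t=26: L0/L1/L2 = -/-/DF → run D
t=27: L0/L1/L2 = -/-/F → run F
t=28: L0/L1/L2 = -/-/F → run F
t=29: (idle)
t=30: (idle)
t=31: (idle)
t=32: (idle)
t=33: (idle)
t=34: (idle)

running at tick 21 = D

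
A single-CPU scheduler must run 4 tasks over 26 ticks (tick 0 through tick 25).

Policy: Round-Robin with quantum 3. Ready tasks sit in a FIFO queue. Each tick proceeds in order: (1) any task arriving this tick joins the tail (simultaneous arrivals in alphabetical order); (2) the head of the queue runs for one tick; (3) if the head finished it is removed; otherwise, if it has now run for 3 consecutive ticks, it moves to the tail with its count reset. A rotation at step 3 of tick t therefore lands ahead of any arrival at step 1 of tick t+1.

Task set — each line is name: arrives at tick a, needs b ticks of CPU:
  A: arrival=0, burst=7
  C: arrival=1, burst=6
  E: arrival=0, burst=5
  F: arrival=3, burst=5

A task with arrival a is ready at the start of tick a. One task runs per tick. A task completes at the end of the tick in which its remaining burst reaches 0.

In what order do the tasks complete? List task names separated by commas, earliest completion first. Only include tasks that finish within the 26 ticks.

t=0: queue=[A,E] q_used=0 → run A
t=1: queue=[A,E,C] q_used=1 → run A
t=2: queue=[A,E,C] q_used=2 → run A
t=3: queue=[E,C,A,F] q_used=0 → run E
t=4: queue=[E,C,A,F] q_used=1 → run E
t=5: queue=[E,C,A,F] q_used=2 → run E
t=6: queue=[C,A,F,E] q_used=0 → run C
t=7: queue=[C,A,F,E] q_used=1 → run C
t=8: queue=[C,A,F,E] q_used=2 → run C
t=9: queue=[A,F,E,C] q_used=0 → run A
t=10: queue=[A,F,E,C] q_used=1 → run A
t=11: queue=[A,F,E,C] q_used=2 → run A
t=12: queue=[F,E,C,A] q_used=0 → run F
t=13: queue=[F,E,C,A] q_used=1 → run F
t=14: queue=[F,E,C,A] q_used=2 → run F
t=15: queue=[E,C,A,F] q_used=0 → run E
t=16: queue=[E,C,A,F] q_used=1 → run E
t=17: queue=[C,A,F] q_used=0 → run C
t=18: queue=[C,A,F] q_used=1 → run C
t=19: queue=[C,A,F] q_used=2 → run C
t=20: queue=[A,F] q_used=0 → run A
t=21: queue=[F] q_used=0 → run F
t=22: queue=[F] q_used=1 → run F
t=23: (idle)
t=24: (idle)
t=25: (idle)

completion order = E, C, A, F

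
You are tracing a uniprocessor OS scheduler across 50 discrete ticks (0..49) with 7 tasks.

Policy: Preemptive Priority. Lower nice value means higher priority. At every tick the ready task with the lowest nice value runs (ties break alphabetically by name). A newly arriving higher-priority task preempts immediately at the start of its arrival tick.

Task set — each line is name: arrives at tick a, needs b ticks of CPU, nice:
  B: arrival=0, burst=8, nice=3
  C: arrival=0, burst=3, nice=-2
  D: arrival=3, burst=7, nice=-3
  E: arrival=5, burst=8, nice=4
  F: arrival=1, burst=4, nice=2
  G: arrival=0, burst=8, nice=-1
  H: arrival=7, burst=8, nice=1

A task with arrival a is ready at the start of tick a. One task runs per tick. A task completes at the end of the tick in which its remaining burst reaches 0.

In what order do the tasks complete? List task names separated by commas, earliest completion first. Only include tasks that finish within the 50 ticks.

t=0: ready={B,C,G} → run C
t=1: ready={B,C,F,G} → run C
t=2: ready={B,C,F,G} → run C
t=3: ready={B,D,F,G} → run D
t=4: ready={B,D,F,G} → run D
t=5: ready={B,D,E,F,G} → run D
t=6: ready={B,D,E,F,G} → run D
t=7: ready={B,D,E,F,G,H} → run D
t=8: ready={B,D,E,F,G,H} → run D
t=9: ready={B,D,E,F,G,H} → run D
t=10: ready={B,E,F,G,H} → run G
t=11: ready={B,E,F,G,H} → run G
t=12: ready={B,E,F,G,H} → run G
t=13: ready={B,E,F,G,H} → run G
t=14: ready={B,E,F,G,H} → run G
t=15: ready={B,E,F,G,H} → run G
t=16: ready={B,E,F,G,H} → run G
t=17: ready={B,E,F,G,H} → run G
t=18: ready={B,E,F,H} → run H
t=19: ready={B,E,F,H} → run H
t=20: ready={B,E,F,H} → run H
t=21: ready={B,E,F,H} → run H
t=22: ready={B,E,F,H} → run H
t=23: ready={B,E,F,H} → run H
t=24: ready={B,E,F,H} → run H
t=25: ready={B,E,F,H} → run H
t=26: ready={B,E,F} → run F
t=27: ready={B,E,F} → run F
t=28: ready={B,E,F} → run F
t=29: ready={B,E,F} → run F
t=30: ready={B,E} → run B
t=31: ready={B,E} → run B
t=32: ready={B,E} → run B
t=33: ready={B,E} → run B
t=34: ready={B,E} → run B
t=35: ready={B,E} → run B
t=36: ready={B,E} → run B
t=37: ready={B,E} → run B
t=38: ready={E} → run E
t=39: ready={E} → run E
t=40: ready={E} → run E
t=41: ready={E} → run E
t=42: ready={E} → run E
t=43: ready={E} → run E
t=44: ready={E} → run E
t=45: ready={E} → run E
t=46: (idle)
t=47: (idle)
t=48: (idle)
t=49: (idle)

completion order = C, D, G, H, F, B, E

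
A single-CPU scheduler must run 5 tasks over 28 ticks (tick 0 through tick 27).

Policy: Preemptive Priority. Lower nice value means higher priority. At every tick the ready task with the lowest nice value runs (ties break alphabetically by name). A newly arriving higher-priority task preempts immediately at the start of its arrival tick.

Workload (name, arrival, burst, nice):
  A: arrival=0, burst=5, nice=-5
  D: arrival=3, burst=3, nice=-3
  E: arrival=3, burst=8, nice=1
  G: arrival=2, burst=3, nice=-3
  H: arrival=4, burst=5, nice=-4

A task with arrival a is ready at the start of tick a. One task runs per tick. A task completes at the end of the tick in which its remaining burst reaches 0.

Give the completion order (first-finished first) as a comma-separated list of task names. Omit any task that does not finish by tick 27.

completion order = A, H, D, G, E

t=0: ready={A} → run A
t=1: ready={A} → run A
t=2: ready={A,G} → run A
t=3: ready={A,D,E,G} → run A
t=4: ready={A,D,E,G,H} → run A
t=5: ready={D,E,G,H} → run H
t=6: ready={D,E,G,H} → run H
t=7: ready={D,E,G,H} → run H
t=8: ready={D,E,G,H} → run H
t=9: ready={D,E,G,H} → run H
t=10: ready={D,E,G} → run D
t=11: ready={D,E,G} → run D
t=12: ready={D,E,G} → run D
t=13: ready={E,G} → run G
t=14: ready={E,G} → run G
t=15: ready={E,G} → run G
t=16: ready={E} → run E
t=17: ready={E} → run E
t=18: ready={E} → run E
t=19: ready={E} → run E
t=20: ready={E} → run E
t=21: ready={E} → run E
t=22: ready={E} → run E
t=23: ready={E} → run E
t=24: (idle)
t=25: (idle)
t=26: (idle)
t=27: (idle)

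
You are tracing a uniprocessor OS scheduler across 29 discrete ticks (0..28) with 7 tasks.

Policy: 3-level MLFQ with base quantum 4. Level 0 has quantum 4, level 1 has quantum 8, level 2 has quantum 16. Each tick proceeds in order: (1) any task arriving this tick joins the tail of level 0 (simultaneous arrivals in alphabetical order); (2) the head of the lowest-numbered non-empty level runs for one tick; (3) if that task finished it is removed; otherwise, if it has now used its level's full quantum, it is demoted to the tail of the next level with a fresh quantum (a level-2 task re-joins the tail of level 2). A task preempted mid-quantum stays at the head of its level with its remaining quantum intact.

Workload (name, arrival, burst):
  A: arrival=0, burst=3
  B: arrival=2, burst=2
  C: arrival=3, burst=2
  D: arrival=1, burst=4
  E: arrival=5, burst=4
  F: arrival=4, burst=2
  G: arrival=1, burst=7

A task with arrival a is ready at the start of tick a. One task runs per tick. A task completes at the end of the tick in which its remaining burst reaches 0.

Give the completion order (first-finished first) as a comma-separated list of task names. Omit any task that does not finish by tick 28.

t=0: L0/L1/L2 = A/-/- → run A
t=1: L0/L1/L2 = ADG/-/- → run A
t=2: L0/L1/L2 = ADGB/-/- → run A
t=3: L0/L1/L2 = DGBC/-/- → run D
t=4: L0/L1/L2 = DGBCF/-/- → run D
t=5: L0/L1/L2 = DGBCFE/-/- → run D
t=6: L0/L1/L2 = DGBCFE/-/- → run D
t=7: L0/L1/L2 = GBCFE/-/- → run G
t=8: L0/L1/L2 = GBCFE/-/- → run G
t=9: L0/L1/L2 = GBCFE/-/- → run G
t=10: L0/L1/L2 = GBCFE/-/- → run G
t=11: L0/L1/L2 = BCFE/G/- → run B
t=12: L0/L1/L2 = BCFE/G/- → run B
t=13: L0/L1/L2 = CFE/G/- → run C
t=14: L0/L1/L2 = CFE/G/- → run C
t=15: L0/L1/L2 = FE/G/- → run F
t=16: L0/L1/L2 = FE/G/- → run F
t=17: L0/L1/L2 = E/G/- → run E
t=18: L0/L1/L2 = E/G/- → run E
t=19: L0/L1/L2 = E/G/- → run E
t=20: L0/L1/L2 = E/G/- → run E
t=21: L0/L1/L2 = -/G/- → run G
t=22: L0/L1/L2 = -/G/- → run G
t=23: L0/L1/L2 = -/G/- → run G
t=24: (idle)
t=25: (idle)
t=26: (idle)
t=27: (idle)
t=28: (idle)

completion order = A, D, B, C, F, E, G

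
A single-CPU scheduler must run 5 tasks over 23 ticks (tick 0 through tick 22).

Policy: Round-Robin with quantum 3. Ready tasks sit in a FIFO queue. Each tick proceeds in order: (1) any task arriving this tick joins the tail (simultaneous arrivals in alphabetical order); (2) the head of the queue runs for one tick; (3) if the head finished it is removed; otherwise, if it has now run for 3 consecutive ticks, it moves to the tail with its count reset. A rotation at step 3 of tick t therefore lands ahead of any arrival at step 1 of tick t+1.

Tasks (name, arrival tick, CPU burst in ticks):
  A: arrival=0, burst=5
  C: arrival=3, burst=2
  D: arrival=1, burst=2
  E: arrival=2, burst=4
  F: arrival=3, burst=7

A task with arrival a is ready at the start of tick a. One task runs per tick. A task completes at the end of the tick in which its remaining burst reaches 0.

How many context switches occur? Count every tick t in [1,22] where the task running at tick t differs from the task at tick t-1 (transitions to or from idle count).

context switches = 8

t=0: queue=[A] q_used=0 → run A
t=1: queue=[A,D] q_used=1 → run A
t=2: queue=[A,D,E] q_used=2 → run A
t=3: queue=[D,E,A,C,F] q_used=0 → run D
t=4: queue=[D,E,A,C,F] q_used=1 → run D
t=5: queue=[E,A,C,F] q_used=0 → run E
t=6: queue=[E,A,C,F] q_used=1 → run E
t=7: queue=[E,A,C,F] q_used=2 → run E
t=8: queue=[A,C,F,E] q_used=0 → run A
t=9: queue=[A,C,F,E] q_used=1 → run A
t=10: queue=[C,F,E] q_used=0 → run C
t=11: queue=[C,F,E] q_used=1 → run C
t=12: queue=[F,E] q_used=0 → run F
t=13: queue=[F,E] q_used=1 → run F
t=14: queue=[F,E] q_used=2 → run F
t=15: queue=[E,F] q_used=0 → run E
t=16: queue=[F] q_used=0 → run F
t=17: queue=[F] q_used=1 → run F
t=18: queue=[F] q_used=2 → run F
t=19: queue=[F] q_used=0 → run F
t=20: (idle)
t=21: (idle)
t=22: (idle)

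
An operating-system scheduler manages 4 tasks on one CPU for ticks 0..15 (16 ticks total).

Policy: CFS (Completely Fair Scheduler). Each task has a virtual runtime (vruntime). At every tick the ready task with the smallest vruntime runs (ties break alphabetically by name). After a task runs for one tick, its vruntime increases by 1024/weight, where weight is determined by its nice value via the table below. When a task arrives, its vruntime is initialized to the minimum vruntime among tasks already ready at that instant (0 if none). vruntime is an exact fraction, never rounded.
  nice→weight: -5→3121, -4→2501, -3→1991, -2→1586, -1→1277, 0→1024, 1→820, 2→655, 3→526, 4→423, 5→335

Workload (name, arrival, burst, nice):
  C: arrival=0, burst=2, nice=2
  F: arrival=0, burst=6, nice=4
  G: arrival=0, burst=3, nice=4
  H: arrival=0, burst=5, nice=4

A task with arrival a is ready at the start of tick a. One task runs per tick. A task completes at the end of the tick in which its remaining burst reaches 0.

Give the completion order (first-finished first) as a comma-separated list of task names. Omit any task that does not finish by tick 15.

t=0: vr[C=0 F=0 G=0 H=0] → run C
t=1: vr[C=1024/655 F=0 G=0 H=0] → run F
t=2: vr[C=1024/655 F=1024/423 G=0 H=0] → run G
t=3: vr[C=1024/655 F=1024/423 G=1024/423 H=0] → run H
t=4: vr[C=1024/655 F=1024/423 G=1024/423 H=1024/423] → run C
t=5: vr[F=1024/423 G=1024/423 H=1024/423] → run F
t=6: vr[F=2048/423 G=1024/423 H=1024/423] → run G
t=7: vr[F=2048/423 G=2048/423 H=1024/423] → run H
t=8: vr[F=2048/423 G=2048/423 H=2048/423] → run F
t=9: vr[F=1024/141 G=2048/423 H=2048/423] → run G
t=10: vr[F=1024/141 H=2048/423] → run H
t=11: vr[F=1024/141 H=1024/141] → run F
t=12: vr[F=4096/423 H=1024/141] → run H
t=13: vr[F=4096/423 H=4096/423] → run F
t=14: vr[F=5120/423 H=4096/423] → run H
t=15: vr[F=5120/423] → run F

completion order = C, G, H, F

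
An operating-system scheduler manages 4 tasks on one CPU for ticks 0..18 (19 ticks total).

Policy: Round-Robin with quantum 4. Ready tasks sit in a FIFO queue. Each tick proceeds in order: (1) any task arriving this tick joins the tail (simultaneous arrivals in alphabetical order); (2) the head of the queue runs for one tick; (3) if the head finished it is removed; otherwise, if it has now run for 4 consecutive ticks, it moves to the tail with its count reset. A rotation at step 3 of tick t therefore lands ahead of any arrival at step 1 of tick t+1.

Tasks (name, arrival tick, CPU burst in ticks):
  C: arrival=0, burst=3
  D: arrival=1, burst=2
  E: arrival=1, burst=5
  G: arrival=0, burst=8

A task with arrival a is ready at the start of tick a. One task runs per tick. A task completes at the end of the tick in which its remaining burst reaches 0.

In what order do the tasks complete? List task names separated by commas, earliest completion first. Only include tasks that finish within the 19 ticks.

t=0: queue=[C,G] q_used=0 → run C
t=1: queue=[C,G,D,E] q_used=1 → run C
t=2: queue=[C,G,D,E] q_used=2 → run C
t=3: queue=[G,D,E] q_used=0 → run G
t=4: queue=[G,D,E] q_used=1 → run G
t=5: queue=[G,D,E] q_used=2 → run G
t=6: queue=[G,D,E] q_used=3 → run G
t=7: queue=[D,E,G] q_used=0 → run D
t=8: queue=[D,E,G] q_used=1 → run D
t=9: queue=[E,G] q_used=0 → run E
t=10: queue=[E,G] q_used=1 → run E
t=11: queue=[E,G] q_used=2 → run E
t=12: queue=[E,G] q_used=3 → run E
t=13: queue=[G,E] q_used=0 → run G
t=14: queue=[G,E] q_used=1 → run G
t=15: queue=[G,E] q_used=2 → run G
t=16: queue=[G,E] q_used=3 → run G
t=17: queue=[E] q_used=0 → run E
t=18: (idle)

completion order = C, D, G, E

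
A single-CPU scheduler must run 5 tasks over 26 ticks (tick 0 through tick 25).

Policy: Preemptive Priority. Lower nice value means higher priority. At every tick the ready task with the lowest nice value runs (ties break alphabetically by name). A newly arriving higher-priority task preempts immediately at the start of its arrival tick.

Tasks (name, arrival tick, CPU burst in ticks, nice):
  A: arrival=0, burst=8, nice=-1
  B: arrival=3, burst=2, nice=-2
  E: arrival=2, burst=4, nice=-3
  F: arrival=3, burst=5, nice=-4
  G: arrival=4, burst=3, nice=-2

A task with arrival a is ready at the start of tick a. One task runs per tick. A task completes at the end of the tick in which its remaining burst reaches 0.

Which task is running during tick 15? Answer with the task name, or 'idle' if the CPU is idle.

running at tick 15 = G

t=0: ready={A} → run A
t=1: ready={A} → run A
t=2: ready={A,E} → run E
t=3: ready={A,B,E,F} → run F
t=4: ready={A,B,E,F,G} → run F
t=5: ready={A,B,E,F,G} → run F
t=6: ready={A,B,E,F,G} → run F
t=7: ready={A,B,E,F,G} → run F
t=8: ready={A,B,E,G} → run E
t=9: ready={A,B,E,G} → run E
t=10: ready={A,B,E,G} → run E
t=11: ready={A,B,G} → run B
t=12: ready={A,B,G} → run B
t=13: ready={A,G} → run G
t=14: ready={A,G} → run G
t=15: ready={A,G} → run G
t=16: ready={A} → run A
t=17: ready={A} → run A
t=18: ready={A} → run A
t=19: ready={A} → run A
t=20: ready={A} → run A
t=21: ready={A} → run A
t=22: (idle)
t=23: (idle)
t=24: (idle)
t=25: (idle)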